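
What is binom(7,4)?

C(7,4) = C(7,3) by symmetry.
C(7,3) = (7·6·5) / 3! = 210 / 6 = 35.

35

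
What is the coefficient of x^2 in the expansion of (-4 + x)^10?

2949120

The general term is C(10,j)·(-4)^j·(x)^(10-j); the x^2 term has j = 8.
C(10,8) = 45.
Coefficient = C(10,8) · (-4)^8 = 45 · 65536 = 2949120.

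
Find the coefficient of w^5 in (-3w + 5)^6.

-7290

The general term is C(6,j)·(-3w)^j·(5)^(6-j); the w^5 term has j = 5.
C(6,5) = 6.
Coefficient = C(6,5) · (-3)^5 · 5^1 = 6 · (-243) · 5 = -7290.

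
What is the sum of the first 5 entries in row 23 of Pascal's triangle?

10903

1 + 23 + 253 + 1771 + 8855 = 10903.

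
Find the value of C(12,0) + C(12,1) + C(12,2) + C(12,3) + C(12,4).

794

1 + 12 + 66 + 220 + 495 = 794.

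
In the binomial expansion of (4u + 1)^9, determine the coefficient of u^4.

32256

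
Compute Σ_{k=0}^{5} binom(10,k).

638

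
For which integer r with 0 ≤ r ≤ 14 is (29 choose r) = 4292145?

8

C(29,r) increases on 0 ≤ r ≤ 14. C(29,7) = 1560780 and C(29,8) = 4292145, so r = 8.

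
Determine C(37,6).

C(37,6) = (37·36·35·34·33·32) / 6! = 1673844480 / 720 = 2324784.

2324784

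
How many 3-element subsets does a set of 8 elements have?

56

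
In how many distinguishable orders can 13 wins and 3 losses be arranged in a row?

560

Choose positions for the wins: C(16,13) = 560.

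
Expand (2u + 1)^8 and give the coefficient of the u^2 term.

The general term is C(8,j)·(2u)^j·(1)^(8-j); the u^2 term has j = 2.
C(8,2) = 28.
Coefficient = C(8,2) · 2^2 = 28 · 4 = 112.

112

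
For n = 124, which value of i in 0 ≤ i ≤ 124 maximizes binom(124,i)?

62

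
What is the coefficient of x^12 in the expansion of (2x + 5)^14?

9318400

The general term is C(14,j)·(2x)^j·(5)^(14-j); the x^12 term has j = 12.
C(14,12) = 91.
Coefficient = C(14,12) · 2^12 · 5^2 = 91 · 4096 · 25 = 9318400.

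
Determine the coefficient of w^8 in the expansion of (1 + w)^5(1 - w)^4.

Coefficient of w^8 = Σ_{j} C(5,j)·1^j·C(4,8-j)·(-1)^(8-j) for j from 4 to 5.
= 5 + (-4) = 1.

1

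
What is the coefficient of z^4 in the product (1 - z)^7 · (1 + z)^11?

-20

Coefficient of z^4 = Σ_{j} C(7,j)·(-1)^j·C(11,4-j)·1^(4-j) for j from 0 to 4.
= 330 + (-1155) + 1155 + (-385) + 35 = -20.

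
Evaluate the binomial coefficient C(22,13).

C(22,13) = C(22,9) by symmetry.
C(22,9) = (22·21·20·19·18·17·16·15·14) / 9! = 180503769600 / 362880 = 497420.

497420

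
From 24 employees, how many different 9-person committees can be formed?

This is C(24,9) = 1307504.

1307504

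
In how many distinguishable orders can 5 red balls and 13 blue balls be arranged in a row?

8568

Choose positions for the red balls: C(18,5) = 8568.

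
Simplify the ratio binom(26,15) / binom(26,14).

4/5

C(n,k+1)/C(n,k) = (n−k)/(k+1) = (26−14)/(14+1) = 12/15 = 4/5.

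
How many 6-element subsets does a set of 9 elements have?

84

C(9,6) = C(9,3) by symmetry.
C(9,3) = (9·8·7) / 3! = 504 / 6 = 84.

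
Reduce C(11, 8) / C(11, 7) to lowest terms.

1/2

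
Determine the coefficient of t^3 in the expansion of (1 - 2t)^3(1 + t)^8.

-24

Coefficient of t^3 = Σ_{j} C(3,j)·(-2)^j·C(8,3-j)·1^(3-j) for j from 0 to 3.
= 56 + (-168) + 96 + (-8) = -24.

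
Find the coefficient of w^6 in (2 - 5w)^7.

The general term is C(7,j)·(2)^j·(-5w)^(7-j); the w^6 term has j = 1.
C(7,1) = 7.
Coefficient = C(7,1) · 2^1 · (-5)^6 = 7 · 2 · 15625 = 218750.

218750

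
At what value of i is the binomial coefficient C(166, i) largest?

83

C(166,i) is maximized at i = 166/2 = 83.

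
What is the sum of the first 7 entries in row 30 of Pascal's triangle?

1 + 30 + 435 + 4060 + 27405 + 142506 + 593775 = 768212.

768212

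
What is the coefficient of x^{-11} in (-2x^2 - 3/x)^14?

General term: C(14,j)·(-2x^2)^j·(-3/x)^(14-j), with x-exponent 2j − 1(14−j) = 3j − 14.
Set 3j − 14 = -11: j = 1.
C(14,1) = 14; (-2)^1 = -2; (-3)^13 = -1594323.
Coefficient = 14 · (-2) · (-1594323) = 44641044.

44641044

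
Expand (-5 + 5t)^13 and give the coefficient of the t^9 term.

872802734375

The general term is C(13,j)·(-5)^j·(5t)^(13-j); the t^9 term has j = 4.
C(13,4) = 715.
Coefficient = C(13,4) · (-5)^4 · 5^9 = 715 · 625 · 1953125 = 872802734375.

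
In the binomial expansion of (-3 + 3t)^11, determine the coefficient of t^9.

9743085

The general term is C(11,j)·(-3)^j·(3t)^(11-j); the t^9 term has j = 2.
C(11,2) = 55.
Coefficient = C(11,2) · (-3)^2 · 3^9 = 55 · 9 · 19683 = 9743085.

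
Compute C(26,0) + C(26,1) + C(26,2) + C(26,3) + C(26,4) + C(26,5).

83682

1 + 26 + 325 + 2600 + 14950 + 65780 = 83682.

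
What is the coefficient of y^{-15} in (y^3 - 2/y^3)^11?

General term: C(11,j)·(y^3)^j·(-2/y^3)^(11-j), with y-exponent 3j − 3(11−j) = 6j − 33.
Set 6j − 33 = -15: j = 3.
C(11,3) = 165; 1^3 = 1; (-2)^8 = 256.
Coefficient = 165 · 1 · 256 = 42240.

42240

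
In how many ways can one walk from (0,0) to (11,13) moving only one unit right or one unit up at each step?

2496144

Each path is a sequence of 24 steps with 11 rights: C(24,11) = 2496144.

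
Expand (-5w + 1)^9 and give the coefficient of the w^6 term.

1312500

The general term is C(9,j)·(-5w)^j·(1)^(9-j); the w^6 term has j = 6.
C(9,6) = 84.
Coefficient = C(9,6) · (-5)^6 = 84 · 15625 = 1312500.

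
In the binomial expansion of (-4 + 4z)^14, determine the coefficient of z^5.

The general term is C(14,j)·(-4)^j·(4z)^(14-j); the z^5 term has j = 9.
C(14,9) = 2002.
Coefficient = C(14,9) · (-4)^9 · 4^5 = 2002 · (-262144) · 1024 = -537407782912.

-537407782912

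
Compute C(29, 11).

34597290

C(29,11) = (29·28·27·26·25·24·23·22·21·20·19) / 11! = 1381013105472000 / 39916800 = 34597290.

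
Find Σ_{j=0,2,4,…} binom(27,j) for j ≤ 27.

67108864

Half of (1+1)^27 + (1−1)^27 gives the even-index sum: 2^26 = 67108864.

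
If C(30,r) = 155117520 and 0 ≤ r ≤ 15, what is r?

15

C(30,r) increases on 0 ≤ r ≤ 15. C(30,14) = 145422675 and C(30,15) = 155117520, so r = 15.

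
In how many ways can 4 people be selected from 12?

This is C(12,4) = 495.

495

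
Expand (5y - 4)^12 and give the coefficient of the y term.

The general term is C(12,j)·(5y)^j·(-4)^(12-j); the y^1 term has j = 1.
C(12,1) = 12.
Coefficient = C(12,1) · 5^1 · (-4)^11 = 12 · 5 · (-4194304) = -251658240.

-251658240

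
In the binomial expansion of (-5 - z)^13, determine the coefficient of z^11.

-1950

The general term is C(13,j)·(-5)^j·(-z)^(13-j); the z^11 term has j = 2.
C(13,2) = 78.
Coefficient = C(13,2) · (-5)^2 · (-1)^11 = 78 · 25 · (-1) = -1950.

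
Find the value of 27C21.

296010

C(27,21) = C(27,6) by symmetry.
C(27,6) = (27·26·25·24·23·22) / 6! = 213127200 / 720 = 296010.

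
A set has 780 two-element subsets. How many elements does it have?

n(n−1)/2 = 780 ⇒ n(n−1) = 1560. Since 40·39 = 1560, n = 40.

40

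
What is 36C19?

8597496600

C(36,19) = C(36,17) by symmetry.
C(36,17) = (36·35·34·33·32·31·30·29·28·27·26·25·24·23·22·21·20) / 17! = 3058021453718104473600000 / 355687428096000 = 8597496600.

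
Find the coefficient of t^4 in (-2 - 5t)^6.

37500

The general term is C(6,j)·(-2)^j·(-5t)^(6-j); the t^4 term has j = 2.
C(6,2) = 15.
Coefficient = C(6,2) · (-2)^2 · (-5)^4 = 15 · 4 · 625 = 37500.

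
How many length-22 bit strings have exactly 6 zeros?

74613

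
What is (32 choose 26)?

906192

C(32,26) = C(32,6) by symmetry.
C(32,6) = (32·31·30·29·28·27) / 6! = 652458240 / 720 = 906192.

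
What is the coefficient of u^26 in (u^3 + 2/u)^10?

20

General term: C(10,j)·(u^3)^j·(2/u)^(10-j), with u-exponent 3j − 1(10−j) = 4j − 10.
Set 4j − 10 = 26: j = 9.
C(10,9) = 10; 1^9 = 1; 2^1 = 2.
Coefficient = 10 · 1 · 2 = 20.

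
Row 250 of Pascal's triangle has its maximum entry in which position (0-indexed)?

125

C(250,m) is maximized at m = 250/2 = 125.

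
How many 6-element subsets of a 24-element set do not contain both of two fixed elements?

127281

All 6-subsets: C(24,6) = 134596. Those containing both fixed elements: C(22,4) = 7315.
134596 − 7315 = 127281.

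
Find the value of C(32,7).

3365856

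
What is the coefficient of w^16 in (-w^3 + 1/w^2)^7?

7

General term: C(7,j)·(-w^3)^j·(1/w^2)^(7-j), with w-exponent 3j − 2(7−j) = 5j − 14.
Set 5j − 14 = 16: j = 6.
C(7,6) = 7; (-1)^6 = 1; 1^1 = 1.
Coefficient = 7 · 1 · 1 = 7.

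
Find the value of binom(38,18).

C(38,18) = (38·37·36·35·34·33·32·31·30·29·28·27·26·25·24·23·22·21) / 18! = 214978908196382744494080000 / 6402373705728000 = 33578000610.

33578000610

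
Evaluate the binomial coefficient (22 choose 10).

646646

C(22,10) = (22·21·20·19·18·17·16·15·14·13) / 10! = 2346549004800 / 3628800 = 646646.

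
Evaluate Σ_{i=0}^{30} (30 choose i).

Setting x = 1 in (1+x)^30 gives Σ C(30,i) = 2^30 = 1073741824.

1073741824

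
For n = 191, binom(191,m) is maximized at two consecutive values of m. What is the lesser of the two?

For odd n = 191, C(191,m) peaks at m = (n−1)/2 and (n+1)/2; the lesser is 95.

95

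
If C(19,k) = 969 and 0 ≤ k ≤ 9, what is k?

3

C(19,k) increases on 0 ≤ k ≤ 9. C(19,2) = 171 and C(19,3) = 969, so k = 3.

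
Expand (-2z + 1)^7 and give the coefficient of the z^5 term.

The general term is C(7,j)·(-2z)^j·(1)^(7-j); the z^5 term has j = 5.
C(7,5) = 21.
Coefficient = C(7,5) · (-2)^5 = 21 · (-32) = -672.

-672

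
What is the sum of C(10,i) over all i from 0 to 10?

The entries of row 10 sum to 2^10 = 1024.

1024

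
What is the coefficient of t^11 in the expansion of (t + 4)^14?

23296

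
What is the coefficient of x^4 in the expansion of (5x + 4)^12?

20275200000

The general term is C(12,j)·(5x)^j·(4)^(12-j); the x^4 term has j = 4.
C(12,4) = 495.
Coefficient = C(12,4) · 5^4 · 4^8 = 495 · 625 · 65536 = 20275200000.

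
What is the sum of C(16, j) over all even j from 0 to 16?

32768

Half of (1+1)^16 + (1−1)^16 gives the even-index sum: 2^15 = 32768.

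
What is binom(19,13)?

27132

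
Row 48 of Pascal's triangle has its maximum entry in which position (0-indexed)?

24

C(48,i) is maximized at i = 48/2 = 24.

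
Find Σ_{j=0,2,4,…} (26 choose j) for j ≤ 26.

33554432

Half of (1+1)^26 + (1−1)^26 gives the even-index sum: 2^25 = 33554432.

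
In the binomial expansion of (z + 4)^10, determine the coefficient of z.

2621440

The general term is C(10,j)·(z)^j·(4)^(10-j); the z^1 term has j = 1.
C(10,1) = 10.
Coefficient = C(10,1) · 4^9 = 10 · 262144 = 2621440.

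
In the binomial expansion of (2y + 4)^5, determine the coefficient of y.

The general term is C(5,j)·(2y)^j·(4)^(5-j); the y^1 term has j = 1.
C(5,1) = 5.
Coefficient = C(5,1) · 2^1 · 4^4 = 5 · 2 · 256 = 2560.

2560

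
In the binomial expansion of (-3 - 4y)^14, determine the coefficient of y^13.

2818572288

The general term is C(14,j)·(-3)^j·(-4y)^(14-j); the y^13 term has j = 1.
C(14,1) = 14.
Coefficient = C(14,1) · (-3)^1 · (-4)^13 = 14 · (-3) · (-67108864) = 2818572288.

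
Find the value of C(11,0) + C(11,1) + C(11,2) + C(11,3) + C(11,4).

562

1 + 11 + 55 + 165 + 330 = 562.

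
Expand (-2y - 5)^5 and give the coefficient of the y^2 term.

-5000

The general term is C(5,j)·(-2y)^j·(-5)^(5-j); the y^2 term has j = 2.
C(5,2) = 10.
Coefficient = C(5,2) · (-2)^2 · (-5)^3 = 10 · 4 · (-125) = -5000.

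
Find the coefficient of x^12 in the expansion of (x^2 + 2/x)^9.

144

General term: C(9,j)·(x^2)^j·(2/x)^(9-j), with x-exponent 2j − 1(9−j) = 3j − 9.
Set 3j − 9 = 12: j = 7.
C(9,7) = 36; 1^7 = 1; 2^2 = 4.
Coefficient = 36 · 1 · 4 = 144.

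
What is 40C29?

2311801440

C(40,29) = C(40,11) by symmetry.
C(40,11) = (40·39·38·37·36·35·34·33·32·31·30) / 11! = 92279715720192000 / 39916800 = 2311801440.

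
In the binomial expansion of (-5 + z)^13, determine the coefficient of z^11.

1950

The general term is C(13,j)·(-5)^j·(z)^(13-j); the z^11 term has j = 2.
C(13,2) = 78.
Coefficient = C(13,2) · (-5)^2 = 78 · 25 = 1950.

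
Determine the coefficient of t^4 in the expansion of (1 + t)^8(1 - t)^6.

Coefficient of t^4 = Σ_{j} C(8,j)·1^j·C(6,4-j)·(-1)^(4-j) for j from 0 to 4.
= 15 + (-160) + 420 + (-336) + 70 = 9.

9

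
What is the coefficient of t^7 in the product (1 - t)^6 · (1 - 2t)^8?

-68464

Coefficient of t^7 = Σ_{j} C(6,j)·(-1)^j·C(8,7-j)·(-2)^(7-j) for j from 0 to 6.
= (-1024) + (-10752) + (-26880) + (-22400) + (-6720) + (-672) + (-16) = -68464.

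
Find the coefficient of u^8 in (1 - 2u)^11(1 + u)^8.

Coefficient of u^8 = Σ_{j} C(11,j)·(-2)^j·C(8,8-j)·1^(8-j) for j from 0 to 8.
= 1 + (-176) + 6160 + (-73920) + 369600 + (-827904) + 827904 + (-337920) + 42240 = 5985.

5985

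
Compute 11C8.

C(11,8) = C(11,3) by symmetry.
C(11,3) = (11·10·9) / 3! = 990 / 6 = 165.

165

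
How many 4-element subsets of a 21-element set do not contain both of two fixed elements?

5814

All 4-subsets: C(21,4) = 5985. Those containing both fixed elements: C(19,2) = 171.
5985 − 171 = 5814.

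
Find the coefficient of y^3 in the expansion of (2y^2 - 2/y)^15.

General term: C(15,j)·(2y^2)^j·(-2/y)^(15-j), with y-exponent 2j − 1(15−j) = 3j − 15.
Set 3j − 15 = 3: j = 6.
C(15,6) = 5005; 2^6 = 64; (-2)^9 = -512.
Coefficient = 5005 · 64 · (-512) = -164003840.

-164003840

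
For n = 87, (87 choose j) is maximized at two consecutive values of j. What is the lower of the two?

43

For odd n = 87, C(87,j) peaks at j = (n−1)/2 and (n+1)/2; the lower is 43.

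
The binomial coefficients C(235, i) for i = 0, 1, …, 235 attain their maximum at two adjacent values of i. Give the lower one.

For odd n = 235, C(235,i) peaks at i = (n−1)/2 and (n+1)/2; the lower is 117.

117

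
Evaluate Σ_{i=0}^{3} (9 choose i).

130

1 + 9 + 36 + 84 = 130.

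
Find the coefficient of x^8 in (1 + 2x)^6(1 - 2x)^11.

-28160

Coefficient of x^8 = Σ_{j} C(6,j)·2^j·C(11,8-j)·(-2)^(8-j) for j from 0 to 6.
= 42240 + (-506880) + 1774080 + (-2365440) + 1267200 + (-253440) + 14080 = -28160.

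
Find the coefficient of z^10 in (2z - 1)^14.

1025024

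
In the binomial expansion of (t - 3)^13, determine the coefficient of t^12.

The general term is C(13,j)·(t)^j·(-3)^(13-j); the t^12 term has j = 12.
C(13,12) = 13.
Coefficient = C(13,12) · (-3)^1 = 13 · (-3) = -39.

-39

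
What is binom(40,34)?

3838380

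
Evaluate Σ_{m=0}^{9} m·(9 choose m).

Since m·C(9,m) = 9·C(8,m−1), the sum is 9·2^8 = 9·256 = 2304.

2304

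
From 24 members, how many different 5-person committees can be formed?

This is C(24,5) = 42504.

42504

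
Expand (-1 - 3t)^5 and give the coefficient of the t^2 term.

-90

The general term is C(5,j)·(-1)^j·(-3t)^(5-j); the t^2 term has j = 3.
C(5,3) = 10.
Coefficient = C(5,3) · (-1)^3 · (-3)^2 = 10 · (-1) · 9 = -90.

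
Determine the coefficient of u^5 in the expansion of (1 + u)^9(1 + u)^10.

11628

(1 + u)^9(1 + u)^10 = (1 + u)^19, so the coefficient of u^5 is C(19,5)·1^5 = 11628·1 = 11628.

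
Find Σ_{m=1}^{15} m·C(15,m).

Differentiating (1+x)^15 and setting x=1: Σ m·C(15,m) = 15·2^14 = 245760.

245760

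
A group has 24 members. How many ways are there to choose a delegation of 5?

This is C(24,5) = 42504.

42504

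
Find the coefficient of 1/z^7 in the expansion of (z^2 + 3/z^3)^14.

General term: C(14,j)·(z^2)^j·(3/z^3)^(14-j), with z-exponent 2j − 3(14−j) = 5j − 42.
Set 5j − 42 = -7: j = 7.
C(14,7) = 3432; 1^7 = 1; 3^7 = 2187.
Coefficient = 3432 · 1 · 2187 = 7505784.

7505784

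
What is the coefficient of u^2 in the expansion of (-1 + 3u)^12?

The general term is C(12,j)·(-1)^j·(3u)^(12-j); the u^2 term has j = 10.
C(12,10) = 66.
Coefficient = C(12,10) · 3^2 = 66 · 9 = 594.

594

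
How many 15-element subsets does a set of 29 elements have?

77558760

C(29,15) = C(29,14) by symmetry.
C(29,14) = (29·28·27·26·25·24·23·22·21·20·19·18·17·16) / 14! = 6761440164390912000 / 87178291200 = 77558760.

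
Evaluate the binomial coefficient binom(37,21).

C(37,21) = C(37,16) by symmetry.
C(37,16) = (37·36·35·34·33·32·31·30·29·28·27·26·25·24·23·22) / 16! = 269397128065642536960000 / 20922789888000 = 12875774670.

12875774670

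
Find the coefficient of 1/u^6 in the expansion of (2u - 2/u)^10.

46080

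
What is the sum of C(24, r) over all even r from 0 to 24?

Half of (1+1)^24 + (1−1)^24 gives the even-index sum: 2^23 = 8388608.

8388608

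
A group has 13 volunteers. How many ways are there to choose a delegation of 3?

286

This is C(13,3) = 286.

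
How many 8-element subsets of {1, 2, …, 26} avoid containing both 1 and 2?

1427679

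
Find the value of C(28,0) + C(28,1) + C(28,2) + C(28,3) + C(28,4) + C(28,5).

122438

1 + 28 + 378 + 3276 + 20475 + 98280 = 122438.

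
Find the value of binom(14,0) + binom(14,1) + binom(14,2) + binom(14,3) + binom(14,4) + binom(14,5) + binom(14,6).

1 + 14 + 91 + 364 + 1001 + 2002 + 3003 = 6476.

6476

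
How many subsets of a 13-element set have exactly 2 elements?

78

Choose the 2 positions: C(13,2) = 78.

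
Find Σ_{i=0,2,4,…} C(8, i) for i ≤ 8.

128

Half of (1+1)^8 + (1−1)^8 gives the even-index sum: 2^7 = 128.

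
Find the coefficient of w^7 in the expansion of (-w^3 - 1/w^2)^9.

-126

General term: C(9,j)·(-w^3)^j·(-1/w^2)^(9-j), with w-exponent 3j − 2(9−j) = 5j − 18.
Set 5j − 18 = 7: j = 5.
C(9,5) = 126; (-1)^5 = -1; (-1)^4 = 1.
Coefficient = 126 · (-1) · 1 = -126.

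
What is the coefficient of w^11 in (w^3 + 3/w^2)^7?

General term: C(7,j)·(w^3)^j·(3/w^2)^(7-j), with w-exponent 3j − 2(7−j) = 5j − 14.
Set 5j − 14 = 11: j = 5.
C(7,5) = 21; 1^5 = 1; 3^2 = 9.
Coefficient = 21 · 1 · 9 = 189.

189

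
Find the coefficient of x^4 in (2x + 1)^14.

16016

The general term is C(14,j)·(2x)^j·(1)^(14-j); the x^4 term has j = 4.
C(14,4) = 1001.
Coefficient = C(14,4) · 2^4 = 1001 · 16 = 16016.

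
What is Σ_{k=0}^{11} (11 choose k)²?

705432

By Vandermonde's identity, Σ C(11,k)² = C(22,11) = 705432.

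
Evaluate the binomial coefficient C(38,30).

48903492

C(38,30) = C(38,8) by symmetry.
C(38,8) = (38·37·36·35·34·33·32·31) / 8! = 1971788797440 / 40320 = 48903492.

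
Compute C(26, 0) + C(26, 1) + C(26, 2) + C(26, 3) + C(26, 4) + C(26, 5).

83682

1 + 26 + 325 + 2600 + 14950 + 65780 = 83682.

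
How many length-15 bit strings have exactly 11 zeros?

1365

Choose the 11 positions: C(15,11) = 1365.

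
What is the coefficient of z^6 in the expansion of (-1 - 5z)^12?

14437500

The general term is C(12,j)·(-1)^j·(-5z)^(12-j); the z^6 term has j = 6.
C(12,6) = 924.
Coefficient = C(12,6) · (-5)^6 = 924 · 15625 = 14437500.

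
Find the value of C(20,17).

1140

C(20,17) = C(20,3) by symmetry.
C(20,3) = (20·19·18) / 3! = 6840 / 6 = 1140.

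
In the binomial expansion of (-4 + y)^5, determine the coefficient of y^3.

160

The general term is C(5,j)·(-4)^j·(y)^(5-j); the y^3 term has j = 2.
C(5,2) = 10.
Coefficient = C(5,2) · (-4)^2 = 10 · 16 = 160.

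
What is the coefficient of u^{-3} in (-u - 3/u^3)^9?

-2268

General term: C(9,j)·(-u)^j·(-3/u^3)^(9-j), with u-exponent 1j − 3(9−j) = 4j − 27.
Set 4j − 27 = -3: j = 6.
C(9,6) = 84; (-1)^6 = 1; (-3)^3 = -27.
Coefficient = 84 · 1 · (-27) = -2268.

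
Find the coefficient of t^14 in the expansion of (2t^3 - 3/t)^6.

General term: C(6,j)·(2t^3)^j·(-3/t)^(6-j), with t-exponent 3j − 1(6−j) = 4j − 6.
Set 4j − 6 = 14: j = 5.
C(6,5) = 6; 2^5 = 32; (-3)^1 = -3.
Coefficient = 6 · 32 · (-3) = -576.

-576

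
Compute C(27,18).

C(27,18) = C(27,9) by symmetry.
C(27,9) = (27·26·25·24·23·22·21·20·19) / 9! = 1700755056000 / 362880 = 4686825.

4686825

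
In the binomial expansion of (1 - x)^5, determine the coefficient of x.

-5

The general term is C(5,j)·(1)^j·(-x)^(5-j); the x^1 term has j = 4.
C(5,4) = 5.
Coefficient = C(5,4) · (-1)^1 = 5 · (-1) = -5.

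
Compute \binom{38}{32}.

C(38,32) = C(38,6) by symmetry.
C(38,6) = (38·37·36·35·34·33) / 6! = 1987690320 / 720 = 2760681.

2760681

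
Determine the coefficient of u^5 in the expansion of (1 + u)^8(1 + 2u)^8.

30744

Coefficient of u^5 = Σ_{j} C(8,j)·1^j·C(8,5-j)·2^(5-j) for j from 0 to 5.
= 1792 + 8960 + 12544 + 6272 + 1120 + 56 = 30744.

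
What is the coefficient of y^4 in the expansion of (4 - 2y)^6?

3840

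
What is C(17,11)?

C(17,11) = C(17,6) by symmetry.
C(17,6) = (17·16·15·14·13·12) / 6! = 8910720 / 720 = 12376.

12376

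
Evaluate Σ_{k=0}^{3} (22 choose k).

1794

1 + 22 + 231 + 1540 = 1794.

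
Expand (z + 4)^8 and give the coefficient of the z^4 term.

17920

The general term is C(8,j)·(z)^j·(4)^(8-j); the z^4 term has j = 4.
C(8,4) = 70.
Coefficient = C(8,4) · 4^4 = 70 · 256 = 17920.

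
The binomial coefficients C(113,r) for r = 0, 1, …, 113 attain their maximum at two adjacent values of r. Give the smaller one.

56

For odd n = 113, C(113,r) peaks at r = (n−1)/2 and (n+1)/2; the smaller is 56.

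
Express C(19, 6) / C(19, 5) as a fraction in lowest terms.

7/3

C(n,k+1)/C(n,k) = (n−k)/(k+1) = (19−5)/(5+1) = 14/6 = 7/3.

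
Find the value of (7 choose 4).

35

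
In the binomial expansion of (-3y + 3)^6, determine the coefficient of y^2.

The general term is C(6,j)·(-3y)^j·(3)^(6-j); the y^2 term has j = 2.
C(6,2) = 15.
Coefficient = C(6,2) · (-3)^2 · 3^4 = 15 · 9 · 81 = 10935.

10935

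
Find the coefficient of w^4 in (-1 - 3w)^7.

-2835

The general term is C(7,j)·(-1)^j·(-3w)^(7-j); the w^4 term has j = 3.
C(7,3) = 35.
Coefficient = C(7,3) · (-1)^3 · (-3)^4 = 35 · (-1) · 81 = -2835.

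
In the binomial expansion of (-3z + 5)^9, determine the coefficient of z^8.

The general term is C(9,j)·(-3z)^j·(5)^(9-j); the z^8 term has j = 8.
C(9,8) = 9.
Coefficient = C(9,8) · (-3)^8 · 5^1 = 9 · 6561 · 5 = 295245.

295245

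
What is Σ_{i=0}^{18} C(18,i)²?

9075135300

Σ C(18,i)² is the coefficient of x^18 in (1+x)^18(1+x)^18 = (1+x)^36, i.e. C(36,18) = 9075135300.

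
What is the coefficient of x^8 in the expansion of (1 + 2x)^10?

11520

The general term is C(10,j)·(1)^j·(2x)^(10-j); the x^8 term has j = 2.
C(10,2) = 45.
Coefficient = C(10,2) · 2^8 = 45 · 256 = 11520.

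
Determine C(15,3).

455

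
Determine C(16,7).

C(16,7) = (16·15·14·13·12·11·10) / 7! = 57657600 / 5040 = 11440.

11440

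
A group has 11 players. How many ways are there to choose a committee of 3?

This is C(11,3) = 165.

165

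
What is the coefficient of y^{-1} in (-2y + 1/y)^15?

General term: C(15,j)·(-2y)^j·(1/y)^(15-j), with y-exponent 1j − 1(15−j) = 2j − 15.
Set 2j − 15 = -1: j = 7.
C(15,7) = 6435; (-2)^7 = -128; 1^8 = 1.
Coefficient = 6435 · (-128) · 1 = -823680.

-823680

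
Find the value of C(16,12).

C(16,12) = C(16,4) by symmetry.
C(16,4) = (16·15·14·13) / 4! = 43680 / 24 = 1820.

1820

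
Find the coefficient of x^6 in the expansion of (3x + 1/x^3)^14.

48361131

General term: C(14,j)·(3x)^j·(1/x^3)^(14-j), with x-exponent 1j − 3(14−j) = 4j − 42.
Set 4j − 42 = 6: j = 12.
C(14,12) = 91; 3^12 = 531441; 1^2 = 1.
Coefficient = 91 · 531441 · 1 = 48361131.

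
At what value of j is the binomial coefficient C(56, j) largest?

C(56,j) is maximized at j = 56/2 = 28.

28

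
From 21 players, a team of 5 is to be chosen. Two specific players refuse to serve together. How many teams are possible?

19380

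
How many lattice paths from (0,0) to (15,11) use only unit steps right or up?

7726160

Each path is a sequence of 26 steps with 15 rights: C(26,15) = 7726160.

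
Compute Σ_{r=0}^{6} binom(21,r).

82160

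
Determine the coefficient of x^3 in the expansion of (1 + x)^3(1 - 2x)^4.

17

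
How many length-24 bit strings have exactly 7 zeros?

Choose the 7 positions: C(24,7) = 346104.

346104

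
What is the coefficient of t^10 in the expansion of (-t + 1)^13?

286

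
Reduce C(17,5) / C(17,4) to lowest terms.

C(n,k+1)/C(n,k) = (n−k)/(k+1) = (17−4)/(4+1) = 13/5.

13/5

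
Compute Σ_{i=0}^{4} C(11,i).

1 + 11 + 55 + 165 + 330 = 562.

562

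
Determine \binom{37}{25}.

1852482996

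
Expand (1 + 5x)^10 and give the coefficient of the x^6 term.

3281250

The general term is C(10,j)·(1)^j·(5x)^(10-j); the x^6 term has j = 4.
C(10,4) = 210.
Coefficient = C(10,4) · 5^6 = 210 · 15625 = 3281250.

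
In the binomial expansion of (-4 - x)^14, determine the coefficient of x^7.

The general term is C(14,j)·(-4)^j·(-x)^(14-j); the x^7 term has j = 7.
C(14,7) = 3432.
Coefficient = C(14,7) · (-4)^7 · (-1)^7 = 3432 · (-16384) · (-1) = 56229888.

56229888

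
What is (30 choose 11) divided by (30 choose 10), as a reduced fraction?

20/11

C(n,k+1)/C(n,k) = (n−k)/(k+1) = (30−10)/(10+1) = 20/11.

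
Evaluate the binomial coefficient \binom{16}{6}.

C(16,6) = (16·15·14·13·12·11) / 6! = 5765760 / 720 = 8008.

8008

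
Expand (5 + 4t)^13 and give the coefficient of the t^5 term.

The general term is C(13,j)·(5)^j·(4t)^(13-j); the t^5 term has j = 8.
C(13,8) = 1287.
Coefficient = C(13,8) · 5^8 · 4^5 = 1287 · 390625 · 1024 = 514800000000.

514800000000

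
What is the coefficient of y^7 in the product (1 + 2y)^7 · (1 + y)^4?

Coefficient of y^7 = Σ_{j} C(7,j)·2^j·C(4,7-j)·1^(7-j) for j from 3 to 7.
= 280 + 2240 + 4032 + 1792 + 128 = 8472.

8472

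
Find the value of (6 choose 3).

20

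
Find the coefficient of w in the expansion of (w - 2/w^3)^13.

General term: C(13,j)·(w)^j·(-2/w^3)^(13-j), with w-exponent 1j − 3(13−j) = 4j − 39.
Set 4j − 39 = 1: j = 10.
C(13,10) = 286; 1^10 = 1; (-2)^3 = -8.
Coefficient = 286 · 1 · (-8) = -2288.

-2288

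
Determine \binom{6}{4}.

15

C(6,4) = C(6,2) by symmetry.
C(6,2) = (6·5) / 2! = 30 / 2 = 15.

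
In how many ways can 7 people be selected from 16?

This is C(16,7) = 11440.

11440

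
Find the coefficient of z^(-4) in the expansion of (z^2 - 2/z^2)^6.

240

General term: C(6,j)·(z^2)^j·(-2/z^2)^(6-j), with z-exponent 2j − 2(6−j) = 4j − 12.
Set 4j − 12 = -4: j = 2.
C(6,2) = 15; 1^2 = 1; (-2)^4 = 16.
Coefficient = 15 · 1 · 16 = 240.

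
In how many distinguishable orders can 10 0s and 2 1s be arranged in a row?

66

Choose positions for the 0s: C(12,10) = 66.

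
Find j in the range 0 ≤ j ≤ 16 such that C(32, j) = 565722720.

C(32,j) increases on 0 ≤ j ≤ 16. C(32,14) = 471435600 and C(32,15) = 565722720, so j = 15.

15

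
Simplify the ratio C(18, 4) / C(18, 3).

C(n,k+1)/C(n,k) = (n−k)/(k+1) = (18−3)/(3+1) = 15/4.

15/4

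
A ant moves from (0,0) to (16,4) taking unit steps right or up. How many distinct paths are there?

4845

Each path is a sequence of 20 steps with 16 rights: C(20,16) = 4845.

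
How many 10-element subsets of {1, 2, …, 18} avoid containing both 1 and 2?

30888

All 10-subsets: C(18,10) = 43758. Those containing both fixed elements: C(16,8) = 12870.
43758 − 12870 = 30888.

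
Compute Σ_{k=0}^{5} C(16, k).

1 + 16 + 120 + 560 + 1820 + 4368 = 6885.

6885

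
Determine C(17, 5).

C(17,5) = (17·16·15·14·13) / 5! = 742560 / 120 = 6188.

6188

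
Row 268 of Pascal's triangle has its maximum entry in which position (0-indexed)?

C(268,k) is maximized at k = 268/2 = 134.

134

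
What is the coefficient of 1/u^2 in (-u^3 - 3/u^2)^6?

1215

General term: C(6,j)·(-u^3)^j·(-3/u^2)^(6-j), with u-exponent 3j − 2(6−j) = 5j − 12.
Set 5j − 12 = -2: j = 2.
C(6,2) = 15; (-1)^2 = 1; (-3)^4 = 81.
Coefficient = 15 · 1 · 81 = 1215.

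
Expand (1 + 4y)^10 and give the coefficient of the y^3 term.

7680

The general term is C(10,j)·(1)^j·(4y)^(10-j); the y^3 term has j = 7.
C(10,7) = 120.
Coefficient = C(10,7) · 4^3 = 120 · 64 = 7680.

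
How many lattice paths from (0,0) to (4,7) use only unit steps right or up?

Each path is a sequence of 11 steps with 4 rights: C(11,4) = 330.

330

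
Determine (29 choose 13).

C(29,13) = (29·28·27·26·25·24·23·22·21·20·19·18·17) / 13! = 422590010274432000 / 6227020800 = 67863915.

67863915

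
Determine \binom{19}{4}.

3876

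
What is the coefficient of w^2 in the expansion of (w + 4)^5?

640

The general term is C(5,j)·(w)^j·(4)^(5-j); the w^2 term has j = 2.
C(5,2) = 10.
Coefficient = C(5,2) · 4^3 = 10 · 64 = 640.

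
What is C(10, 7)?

120

C(10,7) = C(10,3) by symmetry.
C(10,3) = (10·9·8) / 3! = 720 / 6 = 120.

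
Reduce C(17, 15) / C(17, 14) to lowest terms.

1/5

C(n,k+1)/C(n,k) = (n−k)/(k+1) = (17−14)/(14+1) = 3/15 = 1/5.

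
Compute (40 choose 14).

23206929840

C(40,14) = (40·39·38·37·36·35·34·33·32·31·30·29·28·27) / 14! = 2023140487449489408000 / 87178291200 = 23206929840.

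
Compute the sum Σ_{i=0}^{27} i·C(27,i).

Since i·C(27,i) = 27·C(26,i−1), the sum is 27·2^26 = 27·67108864 = 1811939328.

1811939328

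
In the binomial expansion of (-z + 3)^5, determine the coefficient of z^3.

The general term is C(5,j)·(-z)^j·(3)^(5-j); the z^3 term has j = 3.
C(5,3) = 10.
Coefficient = C(5,3) · (-1)^3 · 3^2 = 10 · (-1) · 9 = -90.

-90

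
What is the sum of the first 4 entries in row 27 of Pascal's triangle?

1 + 27 + 351 + 2925 = 3304.

3304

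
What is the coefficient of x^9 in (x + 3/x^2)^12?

36

General term: C(12,j)·(x)^j·(3/x^2)^(12-j), with x-exponent 1j − 2(12−j) = 3j − 24.
Set 3j − 24 = 9: j = 11.
C(12,11) = 12; 1^11 = 1; 3^1 = 3.
Coefficient = 12 · 1 · 3 = 36.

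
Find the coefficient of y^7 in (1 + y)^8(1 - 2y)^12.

-3480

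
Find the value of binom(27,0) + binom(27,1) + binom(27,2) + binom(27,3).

1 + 27 + 351 + 2925 = 3304.

3304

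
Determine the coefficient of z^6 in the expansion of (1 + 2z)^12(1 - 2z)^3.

Coefficient of z^6 = Σ_{j} C(12,j)·2^j·C(3,6-j)·(-2)^(6-j) for j from 3 to 6.
= (-14080) + 95040 + (-152064) + 59136 = -11968.

-11968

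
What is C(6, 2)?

15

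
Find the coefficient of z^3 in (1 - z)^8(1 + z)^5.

14

Coefficient of z^3 = Σ_{j} C(8,j)·(-1)^j·C(5,3-j)·1^(3-j) for j from 0 to 3.
= 10 + (-80) + 140 + (-56) = 14.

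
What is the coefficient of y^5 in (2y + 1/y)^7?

448

General term: C(7,j)·(2y)^j·(1/y)^(7-j), with y-exponent 1j − 1(7−j) = 2j − 7.
Set 2j − 7 = 5: j = 6.
C(7,6) = 7; 2^6 = 64; 1^1 = 1.
Coefficient = 7 · 64 · 1 = 448.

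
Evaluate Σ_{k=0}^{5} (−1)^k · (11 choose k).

-252

The partial alternating sum Σ_{k=0}^{5} (−1)^k C(11,k) = (−1)^5 C(10,5) = -252.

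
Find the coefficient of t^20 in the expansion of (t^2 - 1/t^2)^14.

91

General term: C(14,j)·(t^2)^j·(-1/t^2)^(14-j), with t-exponent 2j − 2(14−j) = 4j − 28.
Set 4j − 28 = 20: j = 12.
C(14,12) = 91; 1^12 = 1; (-1)^2 = 1.
Coefficient = 91 · 1 · 1 = 91.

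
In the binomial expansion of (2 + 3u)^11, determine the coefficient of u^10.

The general term is C(11,j)·(2)^j·(3u)^(11-j); the u^10 term has j = 1.
C(11,1) = 11.
Coefficient = C(11,1) · 2^1 · 3^10 = 11 · 2 · 59049 = 1299078.

1299078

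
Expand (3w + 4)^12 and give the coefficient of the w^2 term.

622854144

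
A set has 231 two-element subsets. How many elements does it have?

22

n(n−1)/2 = 231 ⇒ n(n−1) = 462. Since 22·21 = 462, n = 22.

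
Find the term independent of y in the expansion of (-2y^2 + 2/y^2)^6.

General term: C(6,j)·(-2y^2)^j·(2/y^2)^(6-j), with y-exponent 2j − 2(6−j) = 4j − 12.
Set 4j − 12 = 0: j = 3.
C(6,3) = 20; (-2)^3 = -8; 2^3 = 8.
Coefficient = 20 · (-8) · 8 = -1280.

-1280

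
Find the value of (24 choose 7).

C(24,7) = (24·23·22·21·20·19·18) / 7! = 1744364160 / 5040 = 346104.

346104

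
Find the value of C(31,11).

84672315

C(31,11) = (31·30·29·28·27·26·25·24·23·22·21) / 11! = 3379847863392000 / 39916800 = 84672315.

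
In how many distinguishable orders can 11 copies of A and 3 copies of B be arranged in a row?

Choose positions for the A's: C(14,11) = 364.

364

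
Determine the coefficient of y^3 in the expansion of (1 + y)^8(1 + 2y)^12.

Coefficient of y^3 = Σ_{j} C(8,j)·1^j·C(12,3-j)·2^(3-j) for j from 0 to 3.
= 1760 + 2112 + 672 + 56 = 4600.

4600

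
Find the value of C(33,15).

1037158320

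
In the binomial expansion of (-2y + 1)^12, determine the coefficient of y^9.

The general term is C(12,j)·(-2y)^j·(1)^(12-j); the y^9 term has j = 9.
C(12,9) = 220.
Coefficient = C(12,9) · (-2)^9 = 220 · (-512) = -112640.

-112640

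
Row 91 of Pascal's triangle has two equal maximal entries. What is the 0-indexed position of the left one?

For odd n = 91, C(91,k) peaks at k = (n−1)/2 and (n+1)/2; the lower is 45.

45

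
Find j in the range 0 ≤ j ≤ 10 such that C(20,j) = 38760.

C(20,j) increases on 0 ≤ j ≤ 10. C(20,5) = 15504 and C(20,6) = 38760, so j = 6.

6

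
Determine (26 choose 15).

7726160

C(26,15) = C(26,11) by symmetry.
C(26,11) = (26·25·24·23·22·21·20·19·18·17·16) / 11! = 308403583488000 / 39916800 = 7726160.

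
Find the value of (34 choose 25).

52451256

C(34,25) = C(34,9) by symmetry.
C(34,9) = (34·33·32·31·30·29·28·27·26) / 9! = 19033511777280 / 362880 = 52451256.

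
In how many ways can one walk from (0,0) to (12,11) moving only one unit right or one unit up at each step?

Each path is a sequence of 23 steps with 12 rights: C(23,12) = 1352078.

1352078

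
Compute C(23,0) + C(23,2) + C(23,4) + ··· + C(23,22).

4194304

Even-i terms of row 23 sum to 2^22 = 4194304.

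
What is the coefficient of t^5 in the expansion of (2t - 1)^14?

-64064

The general term is C(14,j)·(2t)^j·(-1)^(14-j); the t^5 term has j = 5.
C(14,5) = 2002.
Coefficient = C(14,5) · 2^5 · (-1)^9 = 2002 · 32 · (-1) = -64064.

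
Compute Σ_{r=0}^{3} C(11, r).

232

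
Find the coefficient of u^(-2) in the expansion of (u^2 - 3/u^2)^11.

General term: C(11,j)·(u^2)^j·(-3/u^2)^(11-j), with u-exponent 2j − 2(11−j) = 4j − 22.
Set 4j − 22 = -2: j = 5.
C(11,5) = 462; 1^5 = 1; (-3)^6 = 729.
Coefficient = 462 · 1 · 729 = 336798.

336798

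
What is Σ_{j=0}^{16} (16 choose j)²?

601080390

Σ C(16,j)² is the coefficient of x^16 in (1+x)^16(1+x)^16 = (1+x)^32, i.e. C(32,16) = 601080390.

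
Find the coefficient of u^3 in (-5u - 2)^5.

The general term is C(5,j)·(-5u)^j·(-2)^(5-j); the u^3 term has j = 3.
C(5,3) = 10.
Coefficient = C(5,3) · (-5)^3 · (-2)^2 = 10 · (-125) · 4 = -5000.

-5000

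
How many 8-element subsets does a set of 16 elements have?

12870

C(16,8) = (16·15·14·13·12·11·10·9) / 8! = 518918400 / 40320 = 12870.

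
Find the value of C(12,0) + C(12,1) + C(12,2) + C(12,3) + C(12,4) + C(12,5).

1 + 12 + 66 + 220 + 495 + 792 = 1586.

1586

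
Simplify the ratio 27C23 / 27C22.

5/23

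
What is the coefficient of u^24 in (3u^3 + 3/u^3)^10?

General term: C(10,j)·(3u^3)^j·(3/u^3)^(10-j), with u-exponent 3j − 3(10−j) = 6j − 30.
Set 6j − 30 = 24: j = 9.
C(10,9) = 10; 3^9 = 19683; 3^1 = 3.
Coefficient = 10 · 19683 · 3 = 590490.

590490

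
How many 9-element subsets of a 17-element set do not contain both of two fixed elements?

All 9-subsets: C(17,9) = 24310. Those containing both fixed elements: C(15,7) = 6435.
24310 − 6435 = 17875.

17875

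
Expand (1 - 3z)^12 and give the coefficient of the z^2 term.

594

The general term is C(12,j)·(1)^j·(-3z)^(12-j); the z^2 term has j = 10.
C(12,10) = 66.
Coefficient = C(12,10) · (-3)^2 = 66 · 9 = 594.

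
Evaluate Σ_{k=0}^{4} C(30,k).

31931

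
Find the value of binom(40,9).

C(40,9) = (40·39·38·37·36·35·34·33·32) / 9! = 99225500774400 / 362880 = 273438880.

273438880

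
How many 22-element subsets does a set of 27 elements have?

C(27,22) = C(27,5) by symmetry.
C(27,5) = (27·26·25·24·23) / 5! = 9687600 / 120 = 80730.

80730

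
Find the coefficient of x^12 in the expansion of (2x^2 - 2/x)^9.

18432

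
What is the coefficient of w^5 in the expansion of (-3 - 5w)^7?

The general term is C(7,j)·(-3)^j·(-5w)^(7-j); the w^5 term has j = 2.
C(7,2) = 21.
Coefficient = C(7,2) · (-3)^2 · (-5)^5 = 21 · 9 · (-3125) = -590625.

-590625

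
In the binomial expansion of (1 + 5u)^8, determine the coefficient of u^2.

700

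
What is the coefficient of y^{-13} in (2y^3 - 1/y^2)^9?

18

General term: C(9,j)·(2y^3)^j·(-1/y^2)^(9-j), with y-exponent 3j − 2(9−j) = 5j − 18.
Set 5j − 18 = -13: j = 1.
C(9,1) = 9; 2^1 = 2; (-1)^8 = 1.
Coefficient = 9 · 2 · 1 = 18.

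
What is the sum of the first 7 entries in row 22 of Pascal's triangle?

1 + 22 + 231 + 1540 + 7315 + 26334 + 74613 = 110056.

110056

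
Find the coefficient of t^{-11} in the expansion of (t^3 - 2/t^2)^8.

-1024

General term: C(8,j)·(t^3)^j·(-2/t^2)^(8-j), with t-exponent 3j − 2(8−j) = 5j − 16.
Set 5j − 16 = -11: j = 1.
C(8,1) = 8; 1^1 = 1; (-2)^7 = -128.
Coefficient = 8 · 1 · (-128) = -1024.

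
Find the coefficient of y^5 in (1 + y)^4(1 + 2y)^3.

102

Coefficient of y^5 = Σ_{j} C(4,j)·1^j·C(3,5-j)·2^(5-j) for j from 2 to 4.
= 48 + 48 + 6 = 102.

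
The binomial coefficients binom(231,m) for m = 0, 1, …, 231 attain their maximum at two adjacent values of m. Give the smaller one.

For odd n = 231, C(231,m) peaks at m = (n−1)/2 and (n+1)/2; the smaller is 115.

115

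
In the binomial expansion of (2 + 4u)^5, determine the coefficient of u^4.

2560

The general term is C(5,j)·(2)^j·(4u)^(5-j); the u^4 term has j = 1.
C(5,1) = 5.
Coefficient = C(5,1) · 2^1 · 4^4 = 5 · 2 · 256 = 2560.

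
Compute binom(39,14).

C(39,14) = (39·38·37·36·35·34·33·32·31·30·29·28·27·26) / 14! = 1315041316842168115200 / 87178291200 = 15084504396.

15084504396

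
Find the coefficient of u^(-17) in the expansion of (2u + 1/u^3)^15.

823680

General term: C(15,j)·(2u)^j·(1/u^3)^(15-j), with u-exponent 1j − 3(15−j) = 4j − 45.
Set 4j − 45 = -17: j = 7.
C(15,7) = 6435; 2^7 = 128; 1^8 = 1.
Coefficient = 6435 · 128 · 1 = 823680.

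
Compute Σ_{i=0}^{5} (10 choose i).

638

1 + 10 + 45 + 120 + 210 + 252 = 638.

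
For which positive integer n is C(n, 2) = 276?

24

n(n−1)/2 = 276 ⇒ n(n−1) = 552. Since 24·23 = 552, n = 24.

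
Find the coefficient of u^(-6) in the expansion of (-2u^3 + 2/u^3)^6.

General term: C(6,j)·(-2u^3)^j·(2/u^3)^(6-j), with u-exponent 3j − 3(6−j) = 6j − 18.
Set 6j − 18 = -6: j = 2.
C(6,2) = 15; (-2)^2 = 4; 2^4 = 16.
Coefficient = 15 · 4 · 16 = 960.

960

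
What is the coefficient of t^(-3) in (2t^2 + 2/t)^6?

General term: C(6,j)·(2t^2)^j·(2/t)^(6-j), with t-exponent 2j − 1(6−j) = 3j − 6.
Set 3j − 6 = -3: j = 1.
C(6,1) = 6; 2^1 = 2; 2^5 = 32.
Coefficient = 6 · 2 · 32 = 384.

384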